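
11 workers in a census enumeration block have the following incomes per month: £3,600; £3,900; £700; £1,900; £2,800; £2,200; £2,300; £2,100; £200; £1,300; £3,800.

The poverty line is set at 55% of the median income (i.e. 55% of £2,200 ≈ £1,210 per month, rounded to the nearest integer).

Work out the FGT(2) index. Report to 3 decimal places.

Incomes under z: £200, £700 (q = 2 of N = 11).
Gap ratios (z−y)/z: (1210−200)/1210 = 0.8347; (1210−700)/1210 = 0.4215.
Squared: 0.6967; 0.1777.
Sum = 0.874394; P₂ = 0.874394 / 11 = 0.079.

0.079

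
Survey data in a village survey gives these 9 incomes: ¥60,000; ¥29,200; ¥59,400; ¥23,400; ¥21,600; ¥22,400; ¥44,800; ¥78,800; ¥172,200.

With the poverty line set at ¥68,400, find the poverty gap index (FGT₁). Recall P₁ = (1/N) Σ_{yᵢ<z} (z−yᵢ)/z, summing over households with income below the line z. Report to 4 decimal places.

Poor units: ¥21,600, ¥22,400, ¥23,400, ¥29,200, ¥44,800, ¥59,400, ¥60,000 (q = 7 of N = 9).
Gap ratios (z−y)/z: (68400−21600)/68400 = 0.6842; (68400−22400)/68400 = 0.6725; (68400−23400)/68400 = 0.6579; (68400−29200)/68400 = 0.5731; (68400−44800)/68400 = 0.3450; (68400−59400)/68400 = 0.1316; (68400−60000)/68400 = 0.1228.
Σ = 3.187135. Dividing by the full population N = 9 gives P₁ = 0.3541.

0.3541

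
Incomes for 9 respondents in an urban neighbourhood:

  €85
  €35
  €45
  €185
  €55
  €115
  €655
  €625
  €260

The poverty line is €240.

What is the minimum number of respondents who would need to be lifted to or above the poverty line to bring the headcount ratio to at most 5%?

Currently q = 6 of N = 9 are below the line (H = 0.667).
A headcount ratio of at most 5% allows at most ⌊0.05 × 9⌋ = 0 poor respondents.
So at least 6 − 0 = 6 must be lifted.

6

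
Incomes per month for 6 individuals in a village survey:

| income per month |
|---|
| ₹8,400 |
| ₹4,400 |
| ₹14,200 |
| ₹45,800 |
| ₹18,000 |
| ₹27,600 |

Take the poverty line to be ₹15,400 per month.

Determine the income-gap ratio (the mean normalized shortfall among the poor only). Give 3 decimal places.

0.416

Poor units: ₹4,400, ₹8,400, ₹14,200 (q = 3 of N = 6).
Relative gaps: 0.7143, 0.4545, 0.0779; sum = 1.246753.
The income-gap ratio divides by q (the poor only): 1.246753 / 3 = 0.416.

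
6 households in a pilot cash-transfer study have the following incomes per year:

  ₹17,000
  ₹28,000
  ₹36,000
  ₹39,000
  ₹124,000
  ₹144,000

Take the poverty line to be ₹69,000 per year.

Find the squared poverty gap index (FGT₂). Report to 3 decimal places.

0.223

Poor units: ₹17,000, ₹28,000, ₹36,000, ₹39,000 (q = 4 of N = 6).
Normalized shortfalls: (69000−17000)/69000 = 0.7536; (69000−28000)/69000 = 0.5942; (69000−36000)/69000 = 0.4783; (69000−39000)/69000 = 0.4348.
Squared: 0.5679; 0.3531; 0.2287; 0.1890.
Sum = 1.338794; P₂ = 1.338794 / 6 = 0.223.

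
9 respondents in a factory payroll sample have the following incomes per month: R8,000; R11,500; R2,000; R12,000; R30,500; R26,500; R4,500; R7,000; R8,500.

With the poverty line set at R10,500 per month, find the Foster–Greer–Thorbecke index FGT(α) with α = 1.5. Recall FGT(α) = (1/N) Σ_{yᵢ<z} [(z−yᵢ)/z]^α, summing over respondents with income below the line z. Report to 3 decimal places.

0.172

Incomes under z: R2,000, R4,500, R7,000, R8,000, R8,500 (q = 5 of N = 9).
Gap ratios (z−y)/z: (10500−2000)/10500 = 0.8095; (10500−4500)/10500 = 0.5714; (10500−7000)/10500 = 0.3333; (10500−8000)/10500 = 0.2381; (10500−8500)/10500 = 0.1905.
Raised to α = 1.5: 0.72836; 0.43196; 0.19245; 0.11618; 0.08313.
Sum = 1.552076; FGT(1.5) = 1.552076 / 9 = 0.172.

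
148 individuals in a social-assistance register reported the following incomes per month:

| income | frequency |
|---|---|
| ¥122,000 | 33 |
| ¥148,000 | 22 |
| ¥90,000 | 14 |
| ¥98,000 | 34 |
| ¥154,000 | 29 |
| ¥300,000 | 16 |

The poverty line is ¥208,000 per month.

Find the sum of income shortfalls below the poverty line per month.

¥11,116,000

Poor units: 14×¥90,000, 34×¥98,000, 33×¥122,000, 22×¥148,000, 29×¥154,000 (q = 132 of N = 148).
Individual gaps: 14×(208000−90000) = 1652000; 34×(208000−98000) = 3740000; 33×(208000−122000) = 2838000; 22×(208000−148000) = 1320000; 29×(208000−154000) = 1566000.
Aggregate gap = ¥11,116,000.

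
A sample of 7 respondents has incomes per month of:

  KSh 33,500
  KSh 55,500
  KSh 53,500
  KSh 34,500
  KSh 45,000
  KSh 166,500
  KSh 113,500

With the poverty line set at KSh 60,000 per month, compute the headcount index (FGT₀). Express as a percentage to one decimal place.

71.4%

5 of the 7 respondents have income below KSh 60,000.
H = 5/7 = 71.4%.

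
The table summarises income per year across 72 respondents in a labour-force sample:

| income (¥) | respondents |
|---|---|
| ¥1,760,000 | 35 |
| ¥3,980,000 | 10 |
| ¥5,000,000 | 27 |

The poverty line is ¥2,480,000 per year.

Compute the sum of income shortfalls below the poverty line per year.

Incomes under z: 35×¥1,760,000 (q = 35 of N = 72).
Individual gaps: 35×(2480000−1760000) = 25200000.
Aggregate gap = ¥25,200,000.

¥25,200,000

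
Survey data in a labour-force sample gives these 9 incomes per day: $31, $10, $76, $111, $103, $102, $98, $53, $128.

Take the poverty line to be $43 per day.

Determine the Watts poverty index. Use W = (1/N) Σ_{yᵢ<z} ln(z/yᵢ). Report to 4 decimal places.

Below the line: $10, $31 (q = 2 of N = 9).
ln(z/y) terms: ln(43/10) = 1.4586; ln(43/31) = 0.3272.
W = 1.785828 / 9 = 0.1984.

0.1984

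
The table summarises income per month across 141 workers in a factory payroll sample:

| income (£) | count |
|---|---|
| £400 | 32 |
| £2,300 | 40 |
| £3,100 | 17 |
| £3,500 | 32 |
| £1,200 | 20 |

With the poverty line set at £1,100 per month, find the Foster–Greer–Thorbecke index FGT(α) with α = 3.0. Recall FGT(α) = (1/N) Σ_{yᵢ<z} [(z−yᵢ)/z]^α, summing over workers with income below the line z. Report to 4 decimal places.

0.0585

Below the line: 32×£400 (q = 32 of N = 141).
Shortfall ratios: (1100−400)/1100 = 0.6364 (×32).
Raised to α = 3.0: 0.25770 (×32).
Sum = 8.246431; FGT(3.0) = 8.246431 / 141 = 0.0585.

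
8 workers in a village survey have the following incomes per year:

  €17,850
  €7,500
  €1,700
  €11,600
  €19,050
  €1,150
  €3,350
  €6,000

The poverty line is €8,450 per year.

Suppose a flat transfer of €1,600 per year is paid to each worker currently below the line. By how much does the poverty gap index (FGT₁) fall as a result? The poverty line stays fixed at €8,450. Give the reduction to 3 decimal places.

Before: below the line — €1,150, €1,700, €3,350, €6,000, €7,500; poverty gap index (FGT₁) = 0.33358.
After the €1,600 transfer: below the line — €2,750, €3,300, €4,950, €7,600; poverty gap index (FGT₁) = 0.22485.
Reduction = 0.33358 − 0.22485 = 0.109.

0.109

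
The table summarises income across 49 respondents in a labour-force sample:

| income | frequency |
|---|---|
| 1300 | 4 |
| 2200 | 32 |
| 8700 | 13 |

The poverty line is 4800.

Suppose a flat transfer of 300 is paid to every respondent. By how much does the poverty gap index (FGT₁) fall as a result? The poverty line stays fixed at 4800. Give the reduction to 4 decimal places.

Before: below the line — 4×1300, 32×2200; poverty gap index (FGT₁) = 0.413265.
After the 300 transfer: below the line — 4×1600, 32×2500; poverty gap index (FGT₁) = 0.367347.
Reduction = 0.413265 − 0.367347 = 0.0459.

0.0459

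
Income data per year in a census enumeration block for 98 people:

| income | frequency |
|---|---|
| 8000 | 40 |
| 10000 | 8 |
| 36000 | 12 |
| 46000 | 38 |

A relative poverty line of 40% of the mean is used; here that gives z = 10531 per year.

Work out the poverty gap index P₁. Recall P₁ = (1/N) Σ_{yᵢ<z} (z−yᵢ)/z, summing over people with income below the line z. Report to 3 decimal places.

Poor units: 40×8000, 8×10000 (q = 48 of N = 98).
Relative gaps: (10531−8000)/10531 = 0.2403 (×40); (10531−10000)/10531 = 0.0504 (×8).
Σ = 10.016902. Dividing by the full population N = 98 gives P₁ = 0.102.

0.102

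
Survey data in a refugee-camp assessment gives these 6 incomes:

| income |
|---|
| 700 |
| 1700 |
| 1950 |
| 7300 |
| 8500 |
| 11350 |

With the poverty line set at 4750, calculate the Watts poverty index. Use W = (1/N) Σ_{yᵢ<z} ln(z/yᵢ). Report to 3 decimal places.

0.639

Poor units: 700, 1700, 1950 (q = 3 of N = 6).
Log shortfalls: ln(4750/700) = 1.9148; ln(4750/1700) = 1.0275; ln(4750/1950) = 0.8903.
W = 3.832651 / 6 = 0.639.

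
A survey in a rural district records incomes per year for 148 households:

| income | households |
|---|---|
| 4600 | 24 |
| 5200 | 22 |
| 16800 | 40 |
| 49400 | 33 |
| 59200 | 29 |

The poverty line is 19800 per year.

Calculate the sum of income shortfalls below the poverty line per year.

Poor units: 24×4600, 22×5200, 40×16800 (q = 86 of N = 148).
Individual gaps: 24×(19800−4600) = 364800; 22×(19800−5200) = 321200; 40×(19800−16800) = 120000.
Aggregate gap = 806000.

806000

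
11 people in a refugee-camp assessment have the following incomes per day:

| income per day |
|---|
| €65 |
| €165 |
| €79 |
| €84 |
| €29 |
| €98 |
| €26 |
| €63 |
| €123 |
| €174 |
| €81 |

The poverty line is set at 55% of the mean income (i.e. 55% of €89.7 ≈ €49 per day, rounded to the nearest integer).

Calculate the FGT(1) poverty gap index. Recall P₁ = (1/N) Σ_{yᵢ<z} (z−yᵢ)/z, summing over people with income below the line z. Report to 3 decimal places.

Poor units: €26, €29 (q = 2 of N = 11).
Normalized shortfalls: (49−26)/49 = 0.4694; (49−29)/49 = 0.4082.
Σ = 0.877551. Dividing by the full population N = 11 gives P₁ = 0.080.

0.080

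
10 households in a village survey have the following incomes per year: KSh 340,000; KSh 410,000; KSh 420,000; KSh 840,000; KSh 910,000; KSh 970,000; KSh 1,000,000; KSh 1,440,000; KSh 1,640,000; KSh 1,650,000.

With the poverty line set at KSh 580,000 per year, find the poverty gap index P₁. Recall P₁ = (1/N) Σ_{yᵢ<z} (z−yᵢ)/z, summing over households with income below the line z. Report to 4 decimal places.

0.0983

Below z: KSh 340,000, KSh 410,000, KSh 420,000 (q = 3 of N = 10).
Shortfall ratios: (580000−340000)/580000 = 0.4138; (580000−410000)/580000 = 0.2931; (580000−420000)/580000 = 0.2759.
Σ = 0.982759. Dividing by the full population N = 10 gives P₁ = 0.0983.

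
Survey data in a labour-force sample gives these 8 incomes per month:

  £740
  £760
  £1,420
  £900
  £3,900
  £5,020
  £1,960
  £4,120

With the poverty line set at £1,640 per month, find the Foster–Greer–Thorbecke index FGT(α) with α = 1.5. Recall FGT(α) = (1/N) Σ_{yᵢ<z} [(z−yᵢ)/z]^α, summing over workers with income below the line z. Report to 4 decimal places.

0.1440

Below the line: £740, £760, £900, £1,420 (q = 4 of N = 8).
Shortfall ratios: (1640−740)/1640 = 0.5488; (1640−760)/1640 = 0.5366; (1640−900)/1640 = 0.4512; (1640−1420)/1640 = 0.1341.
Raised to α = 1.5: 0.40654; 0.39306; 0.30310; 0.04913.
Sum = 1.151824; FGT(1.5) = 1.151824 / 8 = 0.1440.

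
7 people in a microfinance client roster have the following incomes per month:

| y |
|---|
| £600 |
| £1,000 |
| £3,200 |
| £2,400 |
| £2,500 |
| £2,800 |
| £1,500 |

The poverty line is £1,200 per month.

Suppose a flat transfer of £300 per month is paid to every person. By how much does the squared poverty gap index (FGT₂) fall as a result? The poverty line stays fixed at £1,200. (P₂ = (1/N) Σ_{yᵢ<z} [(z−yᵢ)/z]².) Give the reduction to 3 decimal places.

0.031

Before: below the line — £600, £1,000; squared poverty gap index (FGT₂) = 0.03968.
After the £300 transfer: below the line — £900; squared poverty gap index (FGT₂) = 0.00893.
Reduction = 0.03968 − 0.00893 = 0.031.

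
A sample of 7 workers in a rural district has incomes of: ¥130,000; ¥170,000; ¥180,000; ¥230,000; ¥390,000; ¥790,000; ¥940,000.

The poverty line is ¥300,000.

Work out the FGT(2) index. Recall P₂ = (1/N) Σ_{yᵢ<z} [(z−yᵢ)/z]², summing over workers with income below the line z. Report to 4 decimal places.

0.1033

Below z: ¥130,000, ¥170,000, ¥180,000, ¥230,000 (q = 4 of N = 7).
Relative gaps: (300000−130000)/300000 = 0.5667; (300000−170000)/300000 = 0.4333; (300000−180000)/300000 = 0.4000; (300000−230000)/300000 = 0.2333.
Squared: 0.3211; 0.1878; 0.1600; 0.0544.
Sum = 0.723333; P₂ = 0.723333 / 7 = 0.1033.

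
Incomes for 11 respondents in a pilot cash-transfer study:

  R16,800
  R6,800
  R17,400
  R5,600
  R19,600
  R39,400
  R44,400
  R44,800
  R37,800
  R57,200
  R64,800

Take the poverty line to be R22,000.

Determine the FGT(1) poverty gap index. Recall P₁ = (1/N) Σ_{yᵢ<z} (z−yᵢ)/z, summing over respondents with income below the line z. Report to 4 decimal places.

0.1810

Below the line: R5,600, R6,800, R16,800, R17,400, R19,600 (q = 5 of N = 11).
Gap ratios (z−y)/z: (22000−5600)/22000 = 0.7455; (22000−6800)/22000 = 0.6909; (22000−16800)/22000 = 0.2364; (22000−17400)/22000 = 0.2091; (22000−19600)/22000 = 0.1091.
Sum of shortfalls = 1.990909; P₁ averages over all N: 1.990909 / 11 = 0.1810.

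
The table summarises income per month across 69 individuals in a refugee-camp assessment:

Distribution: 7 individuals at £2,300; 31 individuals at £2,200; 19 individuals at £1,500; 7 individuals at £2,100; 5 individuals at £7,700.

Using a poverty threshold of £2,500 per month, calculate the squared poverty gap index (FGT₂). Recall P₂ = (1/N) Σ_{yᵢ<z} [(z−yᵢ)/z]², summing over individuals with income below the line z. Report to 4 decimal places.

0.0538

Incomes under z: 19×£1,500, 7×£2,100, 31×£2,200, 7×£2,300 (q = 64 of N = 69).
Relative gaps: (2500−1500)/2500 = 0.4000 (×19); (2500−2100)/2500 = 0.1600 (×7); (2500−2200)/2500 = 0.1200 (×31); (2500−2300)/2500 = 0.0800 (×7).
Squared: 0.1600 (×19); 0.0256 (×7); 0.0144 (×31); 0.0064 (×7).
Sum = 3.710400; P₂ = 3.710400 / 69 = 0.0538.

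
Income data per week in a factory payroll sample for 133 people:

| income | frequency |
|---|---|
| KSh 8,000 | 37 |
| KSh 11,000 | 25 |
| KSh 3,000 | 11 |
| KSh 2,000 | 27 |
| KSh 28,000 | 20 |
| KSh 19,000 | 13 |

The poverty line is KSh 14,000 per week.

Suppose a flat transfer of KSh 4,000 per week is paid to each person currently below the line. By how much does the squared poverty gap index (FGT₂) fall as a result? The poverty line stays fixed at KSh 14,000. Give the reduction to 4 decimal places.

Before: below the line — 27×KSh 2,000, 11×KSh 3,000, 37×KSh 8,000, 25×KSh 11,000; squared poverty gap index (FGT₂) = 0.259936.
After the KSh 4,000 transfer: below the line — 27×KSh 6,000, 11×KSh 7,000, 37×KSh 12,000; squared poverty gap index (FGT₂) = 0.092642.
Reduction = 0.259936 − 0.092642 = 0.1673.

0.1673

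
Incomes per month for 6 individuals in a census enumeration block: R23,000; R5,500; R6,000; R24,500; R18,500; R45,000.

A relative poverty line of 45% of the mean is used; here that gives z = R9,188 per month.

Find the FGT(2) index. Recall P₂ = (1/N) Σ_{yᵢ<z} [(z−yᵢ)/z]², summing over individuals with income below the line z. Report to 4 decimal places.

0.0469

Poor units: R5,500, R6,000 (q = 2 of N = 6).
Normalized shortfalls: (9188−5500)/9188 = 0.4014; (9188−6000)/9188 = 0.3470.
Squared: 0.1611; 0.1204.
Sum = 0.281508; P₂ = 0.281508 / 6 = 0.0469.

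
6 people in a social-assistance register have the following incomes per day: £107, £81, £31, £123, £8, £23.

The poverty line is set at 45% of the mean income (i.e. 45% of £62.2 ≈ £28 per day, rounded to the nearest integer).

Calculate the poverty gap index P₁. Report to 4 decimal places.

0.1488

Below z: £8, £23 (q = 2 of N = 6).
Shortfall ratios: (28−8)/28 = 0.7143; (28−23)/28 = 0.1786.
Sum of shortfalls = 0.892857; P₁ averages over all N: 0.892857 / 6 = 0.1488.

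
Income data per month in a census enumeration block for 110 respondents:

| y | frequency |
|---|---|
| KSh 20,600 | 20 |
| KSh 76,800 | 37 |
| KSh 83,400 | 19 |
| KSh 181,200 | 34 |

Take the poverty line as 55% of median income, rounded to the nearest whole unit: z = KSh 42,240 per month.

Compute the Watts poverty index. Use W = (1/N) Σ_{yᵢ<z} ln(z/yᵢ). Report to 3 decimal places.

0.131

Below the line: 20×KSh 20,600 (q = 20 of N = 110).
Log gaps: ln(42240/20600) = 0.7181 (×20).
W = 14.361531 / 110 = 0.131.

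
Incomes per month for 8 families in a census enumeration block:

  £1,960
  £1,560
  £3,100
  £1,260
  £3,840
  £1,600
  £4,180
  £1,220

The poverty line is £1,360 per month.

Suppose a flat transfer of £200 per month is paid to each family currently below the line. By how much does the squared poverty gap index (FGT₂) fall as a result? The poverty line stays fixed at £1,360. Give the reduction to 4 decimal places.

Before: below the line — £1,220, £1,260; squared poverty gap index (FGT₂) = 0.002000.
After the £200 transfer: below the line — none; squared poverty gap index (FGT₂) = 0.000000.
Reduction = 0.002000 − 0.000000 = 0.0020.

0.0020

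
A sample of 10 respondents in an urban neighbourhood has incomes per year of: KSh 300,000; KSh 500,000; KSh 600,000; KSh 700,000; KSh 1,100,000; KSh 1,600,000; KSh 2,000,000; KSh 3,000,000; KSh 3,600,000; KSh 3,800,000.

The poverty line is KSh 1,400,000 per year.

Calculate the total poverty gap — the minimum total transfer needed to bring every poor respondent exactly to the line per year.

KSh 3,800,000

Below the line: KSh 300,000, KSh 500,000, KSh 600,000, KSh 700,000, KSh 1,100,000 (q = 5 of N = 10).
Individual gaps: 1400000−300000 = 1100000; 1400000−500000 = 900000; 1400000−600000 = 800000; 1400000−700000 = 700000; 1400000−1100000 = 300000.
Aggregate gap = KSh 3,800,000.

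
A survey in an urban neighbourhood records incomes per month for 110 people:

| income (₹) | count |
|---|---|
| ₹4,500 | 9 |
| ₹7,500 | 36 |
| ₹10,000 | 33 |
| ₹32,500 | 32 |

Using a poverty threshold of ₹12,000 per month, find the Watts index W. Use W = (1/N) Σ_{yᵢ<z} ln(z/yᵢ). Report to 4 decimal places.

0.2888

Incomes under z: 9×₹4,500, 36×₹7,500, 33×₹10,000 (q = 78 of N = 110).
Log gaps: ln(12000/4500) = 0.9808 (×9); ln(12000/7500) = 0.4700 (×36); ln(12000/10000) = 0.1823 (×33).
W = 31.764205 / 110 = 0.2888.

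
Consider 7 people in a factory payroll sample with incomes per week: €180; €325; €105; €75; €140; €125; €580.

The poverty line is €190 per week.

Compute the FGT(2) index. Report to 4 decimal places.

Below z: €75, €105, €125, €140, €180 (q = 5 of N = 7).
Normalized shortfalls: (190−75)/190 = 0.6053; (190−105)/190 = 0.4474; (190−125)/190 = 0.3421; (190−140)/190 = 0.2632; (190−180)/190 = 0.0526.
Squared: 0.3663; 0.2001; 0.1170; 0.0693; 0.0028.
Sum = 0.755540; P₂ = 0.755540 / 7 = 0.1079.

0.1079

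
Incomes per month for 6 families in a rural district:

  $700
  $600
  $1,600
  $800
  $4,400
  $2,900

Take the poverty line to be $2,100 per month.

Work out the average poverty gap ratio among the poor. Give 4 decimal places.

0.5595

Below the line: $600, $700, $800, $1,600 (q = 4 of N = 6).
Shortfall ratios (z−y)/z: 0.7143, 0.6667, 0.6190, 0.2381; sum = 2.238095.
I averages over the q = 4 poor units only: 2.238095 / 4 = 0.5595.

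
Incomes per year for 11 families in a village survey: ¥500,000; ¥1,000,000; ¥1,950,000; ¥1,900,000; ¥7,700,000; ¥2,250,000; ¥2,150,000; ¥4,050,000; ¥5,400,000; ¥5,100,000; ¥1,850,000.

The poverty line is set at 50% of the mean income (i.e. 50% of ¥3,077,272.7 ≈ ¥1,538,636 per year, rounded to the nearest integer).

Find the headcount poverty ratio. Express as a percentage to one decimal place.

18.2%

2 of the 11 families have income below ¥1,538,636.
H = 2/11 = 18.2%.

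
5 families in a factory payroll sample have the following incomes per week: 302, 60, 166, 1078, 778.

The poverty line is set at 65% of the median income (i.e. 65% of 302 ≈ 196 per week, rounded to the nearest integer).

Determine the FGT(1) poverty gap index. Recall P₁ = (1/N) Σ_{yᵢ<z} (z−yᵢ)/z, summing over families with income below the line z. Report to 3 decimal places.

0.169

Incomes under z: 60, 166 (q = 2 of N = 5).
Relative gaps: (196−60)/196 = 0.6939; (196−166)/196 = 0.1531.
Sum of shortfalls = 0.846939; P₁ averages over all N: 0.846939 / 5 = 0.169.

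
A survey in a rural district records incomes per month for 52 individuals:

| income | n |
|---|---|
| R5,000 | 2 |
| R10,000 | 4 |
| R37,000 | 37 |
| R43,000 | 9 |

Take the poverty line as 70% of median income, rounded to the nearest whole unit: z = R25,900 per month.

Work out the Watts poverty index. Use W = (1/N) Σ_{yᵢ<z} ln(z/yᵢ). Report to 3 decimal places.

0.136

Incomes under z: 2×R5,000, 4×R10,000 (q = 6 of N = 52).
Log shortfalls: ln(25900/5000) = 1.6448 (×2); ln(25900/10000) = 0.9517 (×4).
W = 7.096242 / 52 = 0.136.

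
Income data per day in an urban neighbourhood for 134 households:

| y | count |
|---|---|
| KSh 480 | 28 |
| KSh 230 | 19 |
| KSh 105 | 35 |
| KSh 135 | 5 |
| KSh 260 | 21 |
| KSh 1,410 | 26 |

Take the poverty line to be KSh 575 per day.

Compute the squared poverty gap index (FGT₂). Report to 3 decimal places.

0.300

Poor units: 35×KSh 105, 5×KSh 135, 19×KSh 230, 21×KSh 260, 28×KSh 480 (q = 108 of N = 134).
Shortfall ratios: (575−105)/575 = 0.8174 (×35); (575−135)/575 = 0.7652 (×5); (575−230)/575 = 0.6000 (×19); (575−260)/575 = 0.5478 (×21); (575−480)/575 = 0.1652 (×28).
Squared: 0.6681 (×35); 0.5856 (×5); 0.3600 (×19); 0.3001 (×21); 0.0273 (×28).
Sum = 40.218979; P₂ = 40.218979 / 134 = 0.300.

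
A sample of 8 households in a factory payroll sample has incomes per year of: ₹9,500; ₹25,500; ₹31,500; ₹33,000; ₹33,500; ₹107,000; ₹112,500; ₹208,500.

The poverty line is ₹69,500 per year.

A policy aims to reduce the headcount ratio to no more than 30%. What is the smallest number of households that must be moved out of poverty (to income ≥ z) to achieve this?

Currently q = 5 of N = 8 are below the line (H = 0.625).
A headcount ratio of at most 30% allows at most ⌊0.30 × 8⌋ = 2 poor households.
So at least 5 − 2 = 3 must be lifted.

3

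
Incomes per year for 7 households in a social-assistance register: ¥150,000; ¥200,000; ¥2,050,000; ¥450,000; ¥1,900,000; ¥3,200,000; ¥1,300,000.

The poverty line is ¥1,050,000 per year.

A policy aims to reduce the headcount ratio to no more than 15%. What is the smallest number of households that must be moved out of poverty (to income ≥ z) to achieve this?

3 of the 7 households are poor, so H = 3/7 = 0.429.
A headcount ratio of at most 15% allows at most ⌊0.15 × 7⌋ = 1 poor households.
So at least 3 − 1 = 2 must be lifted.

2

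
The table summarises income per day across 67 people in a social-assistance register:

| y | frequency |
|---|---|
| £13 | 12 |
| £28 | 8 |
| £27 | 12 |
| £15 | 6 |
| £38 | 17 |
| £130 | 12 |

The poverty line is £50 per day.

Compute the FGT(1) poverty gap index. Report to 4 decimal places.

Below z: 12×£13, 6×£15, 12×£27, 8×£28, 17×£38 (q = 55 of N = 67).
Normalized shortfalls: (50−13)/50 = 0.7400 (×12); (50−15)/50 = 0.7000 (×6); (50−27)/50 = 0.4600 (×12); (50−28)/50 = 0.4400 (×8); (50−38)/50 = 0.2400 (×17).
Sum of shortfalls = 26.200000; P₁ averages over all N: 26.200000 / 67 = 0.3910.

0.3910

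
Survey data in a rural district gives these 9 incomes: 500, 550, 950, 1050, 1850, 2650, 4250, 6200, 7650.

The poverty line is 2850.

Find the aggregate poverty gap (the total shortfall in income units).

Below z: 500, 550, 950, 1050, 1850, 2650 (q = 6 of N = 9).
Individual gaps: 2850−500 = 2350; 2850−550 = 2300; 2850−950 = 1900; 2850−1050 = 1800; 2850−1850 = 1000; 2850−2650 = 200.
Aggregate gap = 9550.

9550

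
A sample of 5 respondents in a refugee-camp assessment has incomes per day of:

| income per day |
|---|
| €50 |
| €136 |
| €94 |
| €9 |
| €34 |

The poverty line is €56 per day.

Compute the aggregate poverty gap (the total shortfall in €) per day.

€75

Below the line: €9, €34, €50 (q = 3 of N = 5).
Individual gaps: 56−9 = 47; 56−34 = 22; 56−50 = 6.
Aggregate gap = €75.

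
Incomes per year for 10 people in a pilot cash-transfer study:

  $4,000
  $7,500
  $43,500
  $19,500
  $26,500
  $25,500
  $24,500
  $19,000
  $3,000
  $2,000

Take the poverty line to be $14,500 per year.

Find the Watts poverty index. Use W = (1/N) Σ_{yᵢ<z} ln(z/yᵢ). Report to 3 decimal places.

0.550

Below z: $2,000, $3,000, $4,000, $7,500 (q = 4 of N = 10).
Log shortfalls: ln(14500/2000) = 1.9810; ln(14500/3000) = 1.5755; ln(14500/4000) = 1.2879; ln(14500/7500) = 0.6592.
W = 5.503638 / 10 = 0.550.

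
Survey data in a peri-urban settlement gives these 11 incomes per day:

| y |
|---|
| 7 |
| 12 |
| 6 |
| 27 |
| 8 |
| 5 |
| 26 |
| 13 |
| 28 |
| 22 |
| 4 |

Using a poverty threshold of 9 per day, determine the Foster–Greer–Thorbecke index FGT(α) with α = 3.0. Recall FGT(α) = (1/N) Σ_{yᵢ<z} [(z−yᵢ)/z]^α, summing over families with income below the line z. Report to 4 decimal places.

0.0281

Incomes under z: 4, 5, 6, 7, 8 (q = 5 of N = 11).
Normalized shortfalls: (9−4)/9 = 0.5556; (9−5)/9 = 0.4444; (9−6)/9 = 0.3333; (9−7)/9 = 0.2222; (9−8)/9 = 0.1111.
Raised to α = 3.0: 0.17147; 0.08779; 0.03704; 0.01097; 0.00137.
Sum = 0.308642; FGT(3.0) = 0.308642 / 11 = 0.0281.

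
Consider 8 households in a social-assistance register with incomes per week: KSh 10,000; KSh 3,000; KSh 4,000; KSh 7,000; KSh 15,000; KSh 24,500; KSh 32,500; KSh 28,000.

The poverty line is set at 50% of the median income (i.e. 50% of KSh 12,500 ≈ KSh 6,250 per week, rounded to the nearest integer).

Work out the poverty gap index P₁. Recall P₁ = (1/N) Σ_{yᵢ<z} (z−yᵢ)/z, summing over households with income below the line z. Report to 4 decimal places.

Poor units: KSh 3,000, KSh 4,000 (q = 2 of N = 8).
Normalized shortfalls: (6250−3000)/6250 = 0.5200; (6250−4000)/6250 = 0.3600.
Σ = 0.880000. Dividing by the full population N = 8 gives P₁ = 0.1100.

0.1100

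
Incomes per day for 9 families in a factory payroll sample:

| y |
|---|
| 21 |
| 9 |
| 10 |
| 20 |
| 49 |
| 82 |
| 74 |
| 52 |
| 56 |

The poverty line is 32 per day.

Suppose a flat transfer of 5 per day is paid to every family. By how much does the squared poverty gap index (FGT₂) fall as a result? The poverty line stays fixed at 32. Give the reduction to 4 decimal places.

0.0629

Before: below the line — 9, 10, 20, 21; squared poverty gap index (FGT₂) = 0.138672.
After the 5 transfer: below the line — 14, 15, 25, 26; squared poverty gap index (FGT₂) = 0.075738.
Reduction = 0.138672 − 0.075738 = 0.0629.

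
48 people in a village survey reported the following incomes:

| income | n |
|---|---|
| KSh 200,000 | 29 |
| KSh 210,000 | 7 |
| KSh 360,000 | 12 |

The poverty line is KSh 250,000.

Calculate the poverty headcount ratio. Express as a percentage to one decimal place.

75.0%

36 of the 48 people have income below KSh 250,000.
H = 36/48 = 75.0%.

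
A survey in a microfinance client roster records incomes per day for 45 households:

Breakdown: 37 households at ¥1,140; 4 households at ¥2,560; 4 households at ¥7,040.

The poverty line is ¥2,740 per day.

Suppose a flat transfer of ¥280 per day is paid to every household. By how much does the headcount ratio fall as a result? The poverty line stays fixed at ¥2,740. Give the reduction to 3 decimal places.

Before: below the line — 37×¥1,140, 4×¥2,560; headcount ratio = 0.91111.
After the ¥280 transfer: below the line — 37×¥1,420; headcount ratio = 0.82222.
Reduction = 0.91111 − 0.82222 = 0.089.

0.089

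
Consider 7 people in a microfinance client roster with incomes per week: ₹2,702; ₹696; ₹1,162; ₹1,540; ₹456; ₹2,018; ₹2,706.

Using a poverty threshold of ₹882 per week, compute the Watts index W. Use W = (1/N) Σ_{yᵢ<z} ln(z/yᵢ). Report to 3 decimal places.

0.128

Below the line: ₹456, ₹696 (q = 2 of N = 7).
ln(z/y) terms: ln(882/456) = 0.6597; ln(882/696) = 0.2368.
W = 0.896542 / 7 = 0.128.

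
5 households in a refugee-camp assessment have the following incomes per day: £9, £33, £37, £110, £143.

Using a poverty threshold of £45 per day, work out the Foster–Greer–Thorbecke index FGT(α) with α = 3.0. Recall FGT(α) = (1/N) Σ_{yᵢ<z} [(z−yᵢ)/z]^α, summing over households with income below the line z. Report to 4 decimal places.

Incomes under z: £9, £33, £37 (q = 3 of N = 5).
Gap ratios (z−y)/z: (45−9)/45 = 0.8000; (45−33)/45 = 0.2667; (45−37)/45 = 0.1778.
Raised to α = 3.0: 0.51200; 0.01896; 0.00562.
Sum = 0.536582; FGT(3.0) = 0.536582 / 5 = 0.1073.

0.1073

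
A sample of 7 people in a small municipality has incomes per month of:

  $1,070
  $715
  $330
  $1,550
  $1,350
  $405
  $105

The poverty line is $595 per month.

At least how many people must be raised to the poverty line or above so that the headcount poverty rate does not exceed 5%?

Currently q = 3 of N = 7 are below the line (H = 0.429).
A headcount ratio of at most 5% allows at most ⌊0.05 × 7⌋ = 0 poor people.
So at least 3 − 0 = 3 must be lifted.

3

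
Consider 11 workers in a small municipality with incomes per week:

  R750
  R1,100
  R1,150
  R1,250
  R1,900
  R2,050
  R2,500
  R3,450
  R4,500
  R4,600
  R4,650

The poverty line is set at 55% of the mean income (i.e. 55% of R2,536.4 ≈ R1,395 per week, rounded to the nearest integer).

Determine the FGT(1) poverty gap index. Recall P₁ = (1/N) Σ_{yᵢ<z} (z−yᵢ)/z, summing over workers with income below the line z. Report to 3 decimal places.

Poor units: R750, R1,100, R1,150, R1,250 (q = 4 of N = 11).
Relative gaps: (1395−750)/1395 = 0.4624; (1395−1100)/1395 = 0.2115; (1395−1150)/1395 = 0.1756; (1395−1250)/1395 = 0.1039.
Sum of shortfalls = 0.953405; P₁ averages over all N: 0.953405 / 11 = 0.087.

0.087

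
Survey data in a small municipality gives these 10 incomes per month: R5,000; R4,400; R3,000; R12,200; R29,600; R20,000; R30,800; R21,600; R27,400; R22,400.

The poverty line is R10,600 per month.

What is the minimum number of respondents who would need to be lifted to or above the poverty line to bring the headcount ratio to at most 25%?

1

3 of the 10 respondents are poor, so H = 3/10 = 0.300.
A headcount ratio of at most 25% allows at most ⌊0.25 × 10⌋ = 2 poor respondents.
So at least 3 − 2 = 1 must be lifted.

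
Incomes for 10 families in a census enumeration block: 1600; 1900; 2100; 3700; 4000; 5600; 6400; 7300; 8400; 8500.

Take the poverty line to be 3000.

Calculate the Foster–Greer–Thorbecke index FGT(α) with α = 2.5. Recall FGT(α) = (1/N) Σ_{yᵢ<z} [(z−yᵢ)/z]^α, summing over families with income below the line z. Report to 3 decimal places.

0.028

Below the line: 1600, 1900, 2100 (q = 3 of N = 10).
Relative gaps: (3000−1600)/3000 = 0.4667; (3000−1900)/3000 = 0.3667; (3000−2100)/3000 = 0.3000.
Raised to α = 2.5: 0.14877; 0.08141; 0.04930.
Sum = 0.279476; FGT(2.5) = 0.279476 / 10 = 0.028.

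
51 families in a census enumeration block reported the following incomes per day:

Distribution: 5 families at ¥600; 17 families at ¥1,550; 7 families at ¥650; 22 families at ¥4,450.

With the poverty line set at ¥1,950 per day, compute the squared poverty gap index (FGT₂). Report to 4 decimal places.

0.1220

Below the line: 5×¥600, 7×¥650, 17×¥1,550 (q = 29 of N = 51).
Relative gaps: (1950−600)/1950 = 0.6923 (×5); (1950−650)/1950 = 0.6667 (×7); (1950−1550)/1950 = 0.2051 (×17).
Squared: 0.4793 (×5); 0.4444 (×7); 0.0421 (×17).
Sum = 6.222880; P₂ = 6.222880 / 51 = 0.1220.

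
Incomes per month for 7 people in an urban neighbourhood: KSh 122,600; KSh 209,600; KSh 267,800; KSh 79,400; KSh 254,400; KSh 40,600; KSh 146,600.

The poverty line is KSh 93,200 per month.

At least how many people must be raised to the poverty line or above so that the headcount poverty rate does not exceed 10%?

2 of the 7 people are poor, so H = 2/7 = 0.286.
A headcount ratio of at most 10% allows at most ⌊0.10 × 7⌋ = 0 poor people.
So at least 2 − 0 = 2 must be lifted.

2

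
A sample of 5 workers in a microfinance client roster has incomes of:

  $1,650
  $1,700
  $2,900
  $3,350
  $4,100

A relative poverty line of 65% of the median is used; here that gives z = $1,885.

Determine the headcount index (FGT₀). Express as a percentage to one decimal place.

2 of the 5 workers have income below $1,885.
H = 2/5 = 40.0%.

40.0%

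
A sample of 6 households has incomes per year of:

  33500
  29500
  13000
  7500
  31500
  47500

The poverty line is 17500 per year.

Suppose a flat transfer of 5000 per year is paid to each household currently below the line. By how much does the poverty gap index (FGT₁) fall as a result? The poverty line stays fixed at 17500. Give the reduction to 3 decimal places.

0.090

Before: below the line — 7500, 13000; poverty gap index (FGT₁) = 0.13810.
After the 5000 transfer: below the line — 12500; poverty gap index (FGT₁) = 0.04762.
Reduction = 0.13810 − 0.04762 = 0.090.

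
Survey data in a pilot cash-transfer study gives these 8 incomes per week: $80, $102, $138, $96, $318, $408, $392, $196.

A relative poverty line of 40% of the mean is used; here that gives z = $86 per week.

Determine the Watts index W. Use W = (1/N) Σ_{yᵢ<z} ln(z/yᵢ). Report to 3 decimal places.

Poor units: $80 (q = 1 of N = 8).
Log gaps: ln(86/80) = 0.0723.
W = 0.072321 / 8 = 0.009.

0.009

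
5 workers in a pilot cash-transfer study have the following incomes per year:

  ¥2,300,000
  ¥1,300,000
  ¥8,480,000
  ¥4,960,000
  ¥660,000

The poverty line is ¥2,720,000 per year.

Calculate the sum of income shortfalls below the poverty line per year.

¥3,900,000

Below the line: ¥660,000, ¥1,300,000, ¥2,300,000 (q = 3 of N = 5).
Individual gaps: 2720000−660000 = 2060000; 2720000−1300000 = 1420000; 2720000−2300000 = 420000.
Aggregate gap = ¥3,900,000.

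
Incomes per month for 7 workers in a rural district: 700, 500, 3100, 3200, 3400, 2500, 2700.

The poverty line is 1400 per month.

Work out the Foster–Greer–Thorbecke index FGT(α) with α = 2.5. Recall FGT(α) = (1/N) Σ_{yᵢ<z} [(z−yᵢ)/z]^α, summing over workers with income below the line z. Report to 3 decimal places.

Below the line: 500, 700 (q = 2 of N = 7).
Shortfall ratios: (1400−500)/1400 = 0.6429; (1400−700)/1400 = 0.5000.
Raised to α = 2.5: 0.33135; 0.17678.
Sum = 0.508126; FGT(2.5) = 0.508126 / 7 = 0.073.

0.073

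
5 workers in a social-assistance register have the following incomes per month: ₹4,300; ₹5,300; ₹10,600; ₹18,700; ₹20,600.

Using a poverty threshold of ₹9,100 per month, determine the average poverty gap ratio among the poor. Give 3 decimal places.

0.473

Below z: ₹4,300, ₹5,300 (q = 2 of N = 5).
Shortfall ratios (z−y)/z: 0.5275, 0.4176; sum = 0.945055.
The income-gap ratio divides by q (the poor only): 0.945055 / 2 = 0.473.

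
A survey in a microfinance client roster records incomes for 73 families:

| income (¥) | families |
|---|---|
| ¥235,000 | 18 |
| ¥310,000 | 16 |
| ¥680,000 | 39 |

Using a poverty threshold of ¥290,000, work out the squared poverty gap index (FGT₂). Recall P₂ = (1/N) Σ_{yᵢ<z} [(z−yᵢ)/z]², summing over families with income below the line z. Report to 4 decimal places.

0.0089

Incomes under z: 18×¥235,000 (q = 18 of N = 73).
Shortfall ratios: (290000−235000)/290000 = 0.1897 (×18).
Squared: 0.0360 (×18).
Sum = 0.647444; P₂ = 0.647444 / 73 = 0.0089.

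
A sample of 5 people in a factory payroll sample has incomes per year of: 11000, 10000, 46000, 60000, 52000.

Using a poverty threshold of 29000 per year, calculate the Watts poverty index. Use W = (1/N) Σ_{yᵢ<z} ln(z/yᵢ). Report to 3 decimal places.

Below the line: 10000, 11000 (q = 2 of N = 5).
ln(z/y) terms: ln(29000/10000) = 1.0647; ln(29000/11000) = 0.9694.
W = 2.034111 / 5 = 0.407.

0.407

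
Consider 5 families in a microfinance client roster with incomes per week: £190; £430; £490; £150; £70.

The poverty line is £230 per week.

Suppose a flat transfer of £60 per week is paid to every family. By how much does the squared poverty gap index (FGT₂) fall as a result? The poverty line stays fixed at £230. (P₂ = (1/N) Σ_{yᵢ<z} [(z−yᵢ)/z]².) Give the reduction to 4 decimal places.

Before: below the line — £70, £150, £190; squared poverty gap index (FGT₂) = 0.127032.
After the £60 transfer: below the line — £130, £210; squared poverty gap index (FGT₂) = 0.039319.
Reduction = 0.127032 − 0.039319 = 0.0877.

0.0877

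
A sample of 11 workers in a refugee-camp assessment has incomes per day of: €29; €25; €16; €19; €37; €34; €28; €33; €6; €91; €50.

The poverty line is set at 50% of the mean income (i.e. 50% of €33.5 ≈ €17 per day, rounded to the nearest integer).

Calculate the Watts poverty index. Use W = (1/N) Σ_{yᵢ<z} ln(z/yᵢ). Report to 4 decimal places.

Below z: €6, €16 (q = 2 of N = 11).
ln(z/y) terms: ln(17/6) = 1.0415; ln(17/16) = 0.0606.
W = 1.102078 / 11 = 0.1002.

0.1002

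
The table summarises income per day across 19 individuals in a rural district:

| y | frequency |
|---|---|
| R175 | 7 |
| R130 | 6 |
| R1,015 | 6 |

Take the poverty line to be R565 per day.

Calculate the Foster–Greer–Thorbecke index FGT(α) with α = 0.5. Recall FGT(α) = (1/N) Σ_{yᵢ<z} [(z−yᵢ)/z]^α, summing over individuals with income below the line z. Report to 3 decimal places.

0.583

Below the line: 6×R130, 7×R175 (q = 13 of N = 19).
Shortfall ratios: (565−130)/565 = 0.7699 (×6); (565−175)/565 = 0.6903 (×7).
Raised to α = 0.5: 0.87745 (×6); 0.83082 (×7).
Sum = 11.080431; FGT(0.5) = 11.080431 / 19 = 0.583.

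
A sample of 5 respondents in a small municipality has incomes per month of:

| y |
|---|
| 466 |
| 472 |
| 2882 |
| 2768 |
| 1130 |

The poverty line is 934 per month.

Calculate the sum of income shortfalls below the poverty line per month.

930

Incomes under z: 466, 472 (q = 2 of N = 5).
Individual gaps: 934−466 = 468; 934−472 = 462.
Aggregate gap = 930.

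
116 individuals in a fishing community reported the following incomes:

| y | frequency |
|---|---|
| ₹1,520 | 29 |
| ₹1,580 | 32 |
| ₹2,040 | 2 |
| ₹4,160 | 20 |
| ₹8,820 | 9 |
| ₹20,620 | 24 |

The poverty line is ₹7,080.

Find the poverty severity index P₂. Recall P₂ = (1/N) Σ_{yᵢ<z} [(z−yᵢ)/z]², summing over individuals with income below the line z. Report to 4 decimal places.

0.3587

Below z: 29×₹1,520, 32×₹1,580, 2×₹2,040, 20×₹4,160 (q = 83 of N = 116).
Relative gaps: (7080−1520)/7080 = 0.7853 (×29); (7080−1580)/7080 = 0.7768 (×32); (7080−2040)/7080 = 0.7119 (×2); (7080−4160)/7080 = 0.4124 (×20).
Squared: 0.6167 (×29); 0.6035 (×32); 0.5068 (×2); 0.1701 (×20).
Sum = 41.611319; P₂ = 41.611319 / 116 = 0.3587.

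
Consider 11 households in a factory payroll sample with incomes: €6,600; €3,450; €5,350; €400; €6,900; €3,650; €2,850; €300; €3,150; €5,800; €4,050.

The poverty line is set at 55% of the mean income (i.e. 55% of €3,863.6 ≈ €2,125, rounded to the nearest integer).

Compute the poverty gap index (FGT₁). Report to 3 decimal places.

Below z: €300, €400 (q = 2 of N = 11).
Shortfall ratios: (2125−300)/2125 = 0.8588; (2125−400)/2125 = 0.8118.
Σ = 1.670588. Dividing by the full population N = 11 gives P₁ = 0.152.

0.152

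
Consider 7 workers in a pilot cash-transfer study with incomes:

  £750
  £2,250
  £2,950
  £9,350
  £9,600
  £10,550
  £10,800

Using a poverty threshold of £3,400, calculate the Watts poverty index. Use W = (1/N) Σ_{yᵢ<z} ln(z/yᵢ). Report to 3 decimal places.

Below z: £750, £2,250, £2,950 (q = 3 of N = 7).
Log shortfalls: ln(3400/750) = 1.5115; ln(3400/2250) = 0.4128; ln(3400/2950) = 0.1420.
W = 2.066273 / 7 = 0.295.

0.295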